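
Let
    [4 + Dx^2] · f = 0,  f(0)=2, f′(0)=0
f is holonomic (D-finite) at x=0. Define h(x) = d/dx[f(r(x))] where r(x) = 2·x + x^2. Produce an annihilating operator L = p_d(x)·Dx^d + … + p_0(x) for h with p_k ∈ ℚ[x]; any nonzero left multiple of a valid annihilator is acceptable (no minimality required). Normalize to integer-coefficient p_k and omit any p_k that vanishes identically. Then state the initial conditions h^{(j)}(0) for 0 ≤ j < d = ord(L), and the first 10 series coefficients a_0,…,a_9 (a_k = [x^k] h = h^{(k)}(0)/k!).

L = (19 + 64·x + 96·x^2 + 64·x^3 + 16·x^4) + (-3 - 3·x)·Dx + (1 + 2·x + x^2)·Dx^2  (order 2).
h: a_k = 0, -32, -48, 208/3, 640/3, 1856/15, -2464/15, -95968/315, -4864/35, 326336/2835, …
ICs: h(0) = 0, h′(0) = -32.

f: a_k = 2, 0, -4, 0, 4/3, 0, -8/45, 0, 4/315, 0, …
Substitute x→r, Dx→(1/r')Dx; clear ⇒ L₀.
Differentiate: ansatz ord ≤ ord L₀ ⇒ L.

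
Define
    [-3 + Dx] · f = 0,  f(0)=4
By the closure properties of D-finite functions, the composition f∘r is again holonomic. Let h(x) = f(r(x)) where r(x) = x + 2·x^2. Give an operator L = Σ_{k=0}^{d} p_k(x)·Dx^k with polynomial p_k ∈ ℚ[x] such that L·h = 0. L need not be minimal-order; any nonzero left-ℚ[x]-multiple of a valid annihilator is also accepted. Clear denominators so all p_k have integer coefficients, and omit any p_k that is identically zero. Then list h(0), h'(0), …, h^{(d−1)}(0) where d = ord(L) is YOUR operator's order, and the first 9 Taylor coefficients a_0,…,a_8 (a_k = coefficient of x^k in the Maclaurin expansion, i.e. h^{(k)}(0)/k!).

L = (-3 - 12·x) + Dx  (order 1).
h: a_k = 4, 12, 42, 90, 387/2, 3321/10, 11061/20, 112887/140, 253557/224, …
ICs: h(0) = 4.

f: a_k = 4, 12, 18, 18, 27/2, 81/10, 81/20, 243/140, 729/1120, …
Substitute x→r, Dx→(1/r')Dx; clear ⇒ L₀.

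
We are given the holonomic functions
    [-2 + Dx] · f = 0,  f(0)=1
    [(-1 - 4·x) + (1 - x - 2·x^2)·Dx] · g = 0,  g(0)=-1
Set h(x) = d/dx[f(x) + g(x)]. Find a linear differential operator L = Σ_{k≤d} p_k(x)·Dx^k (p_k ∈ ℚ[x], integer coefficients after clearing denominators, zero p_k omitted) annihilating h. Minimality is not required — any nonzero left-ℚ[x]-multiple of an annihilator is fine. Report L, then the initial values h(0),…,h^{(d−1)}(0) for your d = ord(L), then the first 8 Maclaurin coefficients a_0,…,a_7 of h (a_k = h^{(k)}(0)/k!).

L = (18 + 132·x + 144·x^2 + 288·x^3 + 96·x^4) + (-13 - 68·x - 94·x^2 - 112·x^3 + 40·x^4 + 32·x^5)·Dx + (2 + x + 11·x^2 - 16·x^3 - 44·x^4 - 16·x^5)·Dx^2  (order 2).
h: a_k = 1, -2, -11, -124/3, -311/3, -3862/15, -26767/45, -430904/315, …
ICs: h(0) = 1, h′(0) = -2.

f: a_k = 1, 2, 2, 4/3, 2/3, 4/15, 4/45, 8/315, …
g: a_k = -1, -1, -3, -5, -11, -21, -43, -85, …
L₀ := lclm(L_f,L_g); ord L₀ ≤ 1+1.
Derive L from L₀ (diff closure).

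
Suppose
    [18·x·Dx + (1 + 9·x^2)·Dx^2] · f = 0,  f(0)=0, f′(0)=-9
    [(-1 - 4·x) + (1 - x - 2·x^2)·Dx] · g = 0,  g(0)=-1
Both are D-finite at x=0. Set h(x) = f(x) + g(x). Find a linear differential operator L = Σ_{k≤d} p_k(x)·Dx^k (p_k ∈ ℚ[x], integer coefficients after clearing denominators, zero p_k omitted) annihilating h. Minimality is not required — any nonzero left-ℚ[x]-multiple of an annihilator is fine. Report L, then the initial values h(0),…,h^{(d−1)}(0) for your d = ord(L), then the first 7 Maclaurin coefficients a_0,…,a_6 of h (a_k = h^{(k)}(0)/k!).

f: a_k = 0, -9, 0, 27, 0, -729/5, 0, …
g: a_k = -1, -1, -3, -5, -11, -21, -43, …
Sum ⇒ L₀ = lclm(L_f,L_g) in ℚ(x)⟨Dx⟩.
L = (18 - 72·x - 918·x^2 - 1872·x^3 - 4608·x^4 - 1296·x^6)·Dx + (-8 - 30·x - 278·x^3 - 1788·x^4 - 3216·x^5 - 324·x^6 - 1296·x^7)·Dx^2 + (1 + 4·x + 24·x^2 + 4·x^3 + 103·x^4 - 300·x^5 - 312·x^6 - 108·x^7 - 216·x^8)·Dx^3  (order 3).
h: a_k = -1, -10, -3, 22, -11, -834/5, -43, …
ICs: h(0) = -1, h′(0) = -10, h′′(0) = -6.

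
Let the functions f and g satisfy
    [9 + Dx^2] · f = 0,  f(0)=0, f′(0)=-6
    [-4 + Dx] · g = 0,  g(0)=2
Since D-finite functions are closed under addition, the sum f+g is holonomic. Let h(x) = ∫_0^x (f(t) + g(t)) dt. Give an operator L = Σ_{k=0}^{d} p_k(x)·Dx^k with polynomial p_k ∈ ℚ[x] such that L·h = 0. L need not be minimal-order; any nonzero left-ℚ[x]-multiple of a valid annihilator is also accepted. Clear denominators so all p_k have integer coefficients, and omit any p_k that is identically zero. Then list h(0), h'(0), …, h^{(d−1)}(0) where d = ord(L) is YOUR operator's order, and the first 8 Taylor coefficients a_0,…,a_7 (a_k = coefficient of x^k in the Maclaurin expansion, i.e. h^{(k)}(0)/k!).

f: a_k = 0, -6, 0, 9, 0, -81/20, 0, 243/280, …
g: a_k = 2, 8, 16, 64/3, 64/3, 256/15, 512/45, 2048/315, …
Sum ⇒ L₀ = lclm(L_f,L_g) in ℚ(x)⟨Dx⟩.
h=∫h₀ ⇒ L = L₀·Dx.
L = -36·Dx + 9·Dx^2 - 4·Dx^3 + Dx^4  (order 4).
h: a_k = 0, 2, 1, 16/3, 91/12, 64/15, 781/360, 512/315, …
ICs: h(0) = 0, h′(0) = 2, h′′(0) = 2, h′′′(0) = 32.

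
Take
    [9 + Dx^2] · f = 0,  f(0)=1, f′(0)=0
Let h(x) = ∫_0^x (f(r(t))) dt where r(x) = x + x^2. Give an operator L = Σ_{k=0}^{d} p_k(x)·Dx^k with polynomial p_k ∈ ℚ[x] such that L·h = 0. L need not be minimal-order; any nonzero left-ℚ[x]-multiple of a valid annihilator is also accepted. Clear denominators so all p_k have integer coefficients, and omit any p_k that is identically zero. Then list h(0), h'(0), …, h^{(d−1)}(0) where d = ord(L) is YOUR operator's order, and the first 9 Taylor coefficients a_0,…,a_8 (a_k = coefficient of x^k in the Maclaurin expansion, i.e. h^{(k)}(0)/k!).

f: a_k = 1, 0, -9/2, 0, 27/8, 0, -81/80, 0, 729/4480, …
h₀=f(r): pull back L_f along r ⇒ L₀.
h=∫h₀ ⇒ L = L₀·Dx.
L = (9 + 54·x + 108·x^2 + 72·x^3)·Dx - 2·Dx^2 + (1 + 2·x)·Dx^3  (order 3).
h: a_k = 0, 1, 0, -3/2, -9/4, -9/40, 9/4, 1539/560, 297/320, …
ICs: h(0) = 0, h′(0) = 1, h′′(0) = 0.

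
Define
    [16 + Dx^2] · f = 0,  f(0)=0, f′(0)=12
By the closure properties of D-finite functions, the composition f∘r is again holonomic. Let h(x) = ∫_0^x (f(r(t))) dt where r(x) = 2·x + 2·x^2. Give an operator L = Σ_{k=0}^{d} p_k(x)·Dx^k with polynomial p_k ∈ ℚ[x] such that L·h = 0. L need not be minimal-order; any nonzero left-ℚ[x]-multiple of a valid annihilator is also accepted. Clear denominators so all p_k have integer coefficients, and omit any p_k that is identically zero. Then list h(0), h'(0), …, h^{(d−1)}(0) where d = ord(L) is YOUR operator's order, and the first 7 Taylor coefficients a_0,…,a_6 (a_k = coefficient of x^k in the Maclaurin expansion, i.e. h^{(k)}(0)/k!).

L = (64 + 384·x + 768·x^2 + 512·x^3)·Dx - 2·Dx^2 + (1 + 2·x)·Dx^3  (order 3).
h: a_k = 0, 0, 12, 8, -64, -768/5, 128/15, …
ICs: h(0) = 0, h′(0) = 0, h′′(0) = 24.

f: a_k = 0, 12, 0, -32, 0, 128/5, 0, …
Change of var in L_f (x↦r) gives L₀.
∫: right-multiply L₀ by Dx.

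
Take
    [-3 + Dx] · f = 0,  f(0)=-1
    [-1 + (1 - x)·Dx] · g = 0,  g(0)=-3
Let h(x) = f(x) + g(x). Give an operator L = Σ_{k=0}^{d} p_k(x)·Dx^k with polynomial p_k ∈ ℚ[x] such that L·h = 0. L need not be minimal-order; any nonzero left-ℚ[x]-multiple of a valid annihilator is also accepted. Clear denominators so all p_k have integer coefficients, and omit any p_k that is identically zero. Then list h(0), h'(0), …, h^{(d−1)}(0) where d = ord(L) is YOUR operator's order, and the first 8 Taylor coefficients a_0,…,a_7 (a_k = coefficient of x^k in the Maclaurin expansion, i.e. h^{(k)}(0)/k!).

f: a_k = -1, -3, -9/2, -9/2, -27/8, -81/40, -81/80, -243/560, …
g: a_k = -3, -3, -3, -3, -3, -3, -3, -3, …
L₀ := lclm(L_f,L_g); ord L₀ ≤ 1+1.
L = (-3 + 9·x) + (7 - 18·x + 9·x^2)·Dx + (-2 + 5·x - 3·x^2)·Dx^2  (order 2).
h: a_k = -4, -6, -15/2, -15/2, -51/8, -201/40, -321/80, -1923/560, …
ICs: h(0) = -4, h′(0) = -6.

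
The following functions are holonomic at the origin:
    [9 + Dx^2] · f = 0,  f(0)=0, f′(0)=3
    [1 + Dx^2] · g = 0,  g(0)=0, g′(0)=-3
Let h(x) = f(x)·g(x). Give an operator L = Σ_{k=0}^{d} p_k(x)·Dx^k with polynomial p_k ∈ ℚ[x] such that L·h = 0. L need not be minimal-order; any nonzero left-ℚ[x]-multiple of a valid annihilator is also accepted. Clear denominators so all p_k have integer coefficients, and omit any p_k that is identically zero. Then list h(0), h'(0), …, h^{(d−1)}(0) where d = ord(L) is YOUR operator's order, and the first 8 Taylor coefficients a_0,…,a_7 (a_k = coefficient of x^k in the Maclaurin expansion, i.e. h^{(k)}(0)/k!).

L = 64 + 20·Dx^2 + Dx^4  (order 4).
h: a_k = 0, 0, -9, 0, 15, 0, -42/5, 0, …
ICs: h(0) = 0, h′(0) = 0, h′′(0) = -18, h′′′(0) = 0.

f: a_k = 0, 3, 0, -9/2, 0, 81/40, 0, -243/560, …
g: a_k = 0, -3, 0, 1/2, 0, -1/40, 0, 1/1680, …
Product ⇒ symmetric product L₀, ord ≤ 4.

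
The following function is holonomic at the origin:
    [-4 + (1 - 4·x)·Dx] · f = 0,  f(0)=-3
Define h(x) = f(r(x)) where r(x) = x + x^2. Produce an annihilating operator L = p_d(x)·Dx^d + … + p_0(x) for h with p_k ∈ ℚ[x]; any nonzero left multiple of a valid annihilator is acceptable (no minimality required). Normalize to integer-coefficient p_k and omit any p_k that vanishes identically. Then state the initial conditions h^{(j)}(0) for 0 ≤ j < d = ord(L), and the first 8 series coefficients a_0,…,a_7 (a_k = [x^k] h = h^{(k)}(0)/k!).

f: a_k = -3, -12, -48, -192, -768, -3072, -12288, -49152, …
L₀ from L_f via x↦r, Dx↦r'^{-1}Dx.
L = (4 + 8·x) + (-1 + 4·x + 4·x^2)·Dx  (order 1).
h: a_k = -3, -12, -60, -288, -1392, -6720, -32448, -156672, …
ICs: h(0) = -3.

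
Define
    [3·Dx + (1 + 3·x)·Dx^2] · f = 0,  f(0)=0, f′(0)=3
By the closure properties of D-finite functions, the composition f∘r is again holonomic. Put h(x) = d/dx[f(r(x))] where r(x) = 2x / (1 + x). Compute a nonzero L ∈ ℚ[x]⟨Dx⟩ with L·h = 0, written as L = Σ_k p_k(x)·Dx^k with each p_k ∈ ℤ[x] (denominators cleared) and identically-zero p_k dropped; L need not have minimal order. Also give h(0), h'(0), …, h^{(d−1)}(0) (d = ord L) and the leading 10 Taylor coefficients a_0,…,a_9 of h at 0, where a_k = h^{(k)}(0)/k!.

L = (8 + 14·x) + (1 + 8·x + 7·x^2)·Dx  (order 1).
h: a_k = 6, -48, 342, -2400, 16806, -117648, 823542, -5764800, 40353606, -282475248, …
ICs: h(0) = 6.

f: a_k = 0, 3, -9/2, 9, -81/4, 243/5, -243/2, 2187/7, -6561/8, 2187, …
L₀ from L_f via x↦r, Dx↦r'^{-1}Dx.
Derive L from L₀ (diff closure).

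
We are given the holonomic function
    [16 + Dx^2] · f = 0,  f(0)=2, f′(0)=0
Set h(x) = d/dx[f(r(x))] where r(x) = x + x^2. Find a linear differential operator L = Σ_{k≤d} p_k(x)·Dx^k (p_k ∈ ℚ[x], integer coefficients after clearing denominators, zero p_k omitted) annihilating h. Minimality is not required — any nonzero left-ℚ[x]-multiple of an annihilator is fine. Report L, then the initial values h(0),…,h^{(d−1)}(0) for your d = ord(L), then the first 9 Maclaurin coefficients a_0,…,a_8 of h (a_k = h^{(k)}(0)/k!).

f: a_k = 2, 0, -16, 0, 64/3, 0, -512/45, 0, 1024/315, …
h₀=f(r): pull back L_f along r ⇒ L₀.
Derive L from L₀ (diff closure).
L = (28 + 128·x + 384·x^2 + 512·x^3 + 256·x^4) + (-6 - 12·x)·Dx + (1 + 4·x + 4·x^2)·Dx^2  (order 2).
h: a_k = 0, -32, -96, 64/3, 1280/3, 10496/15, 1792/15, -368128/315, -63488/35, …
ICs: h(0) = 0, h′(0) = -32.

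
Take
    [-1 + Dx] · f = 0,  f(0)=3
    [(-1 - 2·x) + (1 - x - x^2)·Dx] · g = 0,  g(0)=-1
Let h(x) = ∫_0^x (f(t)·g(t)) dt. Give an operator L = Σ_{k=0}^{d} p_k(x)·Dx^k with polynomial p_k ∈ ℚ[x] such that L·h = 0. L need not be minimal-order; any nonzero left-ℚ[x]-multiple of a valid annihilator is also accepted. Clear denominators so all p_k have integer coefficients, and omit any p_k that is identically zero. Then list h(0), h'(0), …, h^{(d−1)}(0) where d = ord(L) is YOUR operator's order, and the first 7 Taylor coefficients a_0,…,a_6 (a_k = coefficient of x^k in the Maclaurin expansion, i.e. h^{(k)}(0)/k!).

L = (2 + x - x^2)·Dx + (-1 + x + x^2)·Dx^2  (order 2).
h: a_k = 0, -3, -3, -7/2, -17/4, -221/40, -893/120, …
ICs: h(0) = 0, h′(0) = -3.

f: a_k = 3, 3, 3/2, 1/2, 1/8, 1/40, 1/240, …
g: a_k = -1, -1, -2, -3, -5, -8, -13, …
f·g: L₀ = L_f ⊗_s L_g, ord ≤ 1·1.
h=∫h₀ ⇒ L = L₀·Dx.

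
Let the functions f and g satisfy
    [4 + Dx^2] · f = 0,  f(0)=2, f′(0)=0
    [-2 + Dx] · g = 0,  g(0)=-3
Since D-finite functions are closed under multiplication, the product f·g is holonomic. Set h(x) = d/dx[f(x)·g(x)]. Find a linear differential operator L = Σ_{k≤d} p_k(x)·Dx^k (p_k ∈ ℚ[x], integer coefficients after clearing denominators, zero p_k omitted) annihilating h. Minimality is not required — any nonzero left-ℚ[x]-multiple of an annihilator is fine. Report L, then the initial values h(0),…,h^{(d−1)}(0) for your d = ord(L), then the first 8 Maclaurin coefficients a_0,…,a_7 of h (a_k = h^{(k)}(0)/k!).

L = 8 - 4·Dx + Dx^2  (order 2).
h: a_k = -12, 0, 48, 64, 32, 0, -128/15, -512/105, …
ICs: h(0) = -12, h′(0) = 0.

f: a_k = 2, 0, -4, 0, 4/3, 0, -8/45, 0, …
g: a_k = -3, -6, -6, -4, -2, -4/5, -4/15, -8/105, …
L₀ := L_f ⊗_s L_g (sym. prod.), ord ≤ 2.
h=h₀': d/dx-closure on L₀ ⇒ L.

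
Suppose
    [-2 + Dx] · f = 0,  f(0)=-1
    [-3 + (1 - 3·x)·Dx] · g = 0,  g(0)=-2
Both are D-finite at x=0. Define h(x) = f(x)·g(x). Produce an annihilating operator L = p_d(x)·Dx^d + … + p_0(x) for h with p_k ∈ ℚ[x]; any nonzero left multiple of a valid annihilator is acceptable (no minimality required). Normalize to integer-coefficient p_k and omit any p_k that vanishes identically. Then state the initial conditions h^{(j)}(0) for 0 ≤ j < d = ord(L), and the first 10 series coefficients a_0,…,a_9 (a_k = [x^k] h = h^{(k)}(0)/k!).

f: a_k = -1, -2, -2, -4/3, -2/3, -4/15, -4/45, -8/315, -2/315, -4/2835, …
g: a_k = -2, -6, -18, -54, -162, -486, -1458, -4374, -13122, -39366, …
f·g: L₀ = L_f ⊗_s L_g, ord ≤ 1·1.
L = (5 - 6·x) + (-1 + 3·x)·Dx  (order 1).
h: a_k = 2, 10, 34, 314/3, 946/3, 14198/15, 25558/9, 2683606/315, 8050822/315, 217372202/2835, …
ICs: h(0) = 2.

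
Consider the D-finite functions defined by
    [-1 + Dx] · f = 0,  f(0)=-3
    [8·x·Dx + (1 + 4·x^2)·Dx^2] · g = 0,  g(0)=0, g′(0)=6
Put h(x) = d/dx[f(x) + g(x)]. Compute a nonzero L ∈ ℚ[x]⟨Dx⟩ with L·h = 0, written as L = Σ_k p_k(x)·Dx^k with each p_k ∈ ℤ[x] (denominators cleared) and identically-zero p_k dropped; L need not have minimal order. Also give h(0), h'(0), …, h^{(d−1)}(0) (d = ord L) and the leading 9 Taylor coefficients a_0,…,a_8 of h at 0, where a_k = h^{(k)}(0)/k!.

f: a_k = -3, -3, -3/2, -1/2, -1/8, -1/40, -1/240, -1/1680, -1/13440, …
g: a_k = 0, 6, 0, -8, 0, 96/5, 0, -384/7, 0, …
f+g: L₀ = lclm(L_f,L_g), ord ≤ 1+2.
Differentiate: ansatz ord ≤ ord L₀ ⇒ L.
L = (8 - 8·x - 96·x^2 - 32·x^3) + (-9 + 88·x^2 - 16·x^4)·Dx + (1 + 8·x + 8·x^2 + 32·x^3 + 16·x^4)·Dx^2  (order 2).
h: a_k = 3, -3, -51/2, -1/2, 767/8, -1/40, -92161/240, -1/1680, 20643839/13440, …
ICs: h(0) = 3, h′(0) = -3.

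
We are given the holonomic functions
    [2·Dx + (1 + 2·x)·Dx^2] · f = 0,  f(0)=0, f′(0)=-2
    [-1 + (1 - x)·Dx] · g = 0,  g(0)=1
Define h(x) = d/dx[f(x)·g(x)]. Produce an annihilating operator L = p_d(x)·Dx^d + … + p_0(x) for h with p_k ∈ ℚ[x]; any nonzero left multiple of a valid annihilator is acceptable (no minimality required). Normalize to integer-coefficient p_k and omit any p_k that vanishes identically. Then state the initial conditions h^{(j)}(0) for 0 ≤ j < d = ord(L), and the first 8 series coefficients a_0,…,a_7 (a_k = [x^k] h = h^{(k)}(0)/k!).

L = 8 + (-1 + 10·x)·Dx + (-1 - x + 2·x^2)·Dx^2  (order 2).
h: a_k = -2, 0, -8, 16/3, -76/3, 168/5, -444/5, 5408/35, …
ICs: h(0) = -2, h′(0) = 0.

f: a_k = 0, -2, 2, -8/3, 4, -32/5, 32/3, -128/7, …
g: a_k = 1, 1, 1, 1, 1, 1, 1, 1, …
f·g: L₀ = L_f ⊗_s L_g, ord ≤ 2·1.
Derive L from L₀ (diff closure).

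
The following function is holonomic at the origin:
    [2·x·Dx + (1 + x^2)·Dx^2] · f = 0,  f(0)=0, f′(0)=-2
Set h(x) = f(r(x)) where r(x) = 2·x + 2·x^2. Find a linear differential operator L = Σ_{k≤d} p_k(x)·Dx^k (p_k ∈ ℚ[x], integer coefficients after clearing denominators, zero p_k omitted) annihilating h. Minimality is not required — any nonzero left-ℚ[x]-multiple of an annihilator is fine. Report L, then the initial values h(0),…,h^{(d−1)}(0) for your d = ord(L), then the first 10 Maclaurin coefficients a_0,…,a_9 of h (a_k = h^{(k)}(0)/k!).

L = (-2 + 8·x + 32·x^2 + 48·x^3 + 24·x^4)·Dx + (1 + 2·x + 4·x^2 + 16·x^3 + 20·x^4 + 8·x^5)·Dx^2  (order 2).
h: a_k = 0, -4, -4, 16/3, 16, 16/5, -176/3, -640/7, 128, 5312/9, …
ICs: h(0) = 0, h′(0) = -4.

f: a_k = 0, -2, 0, 2/3, 0, -2/5, 0, 2/7, 0, -2/9, …
L₀ from L_f via x↦r, Dx↦r'^{-1}Dx.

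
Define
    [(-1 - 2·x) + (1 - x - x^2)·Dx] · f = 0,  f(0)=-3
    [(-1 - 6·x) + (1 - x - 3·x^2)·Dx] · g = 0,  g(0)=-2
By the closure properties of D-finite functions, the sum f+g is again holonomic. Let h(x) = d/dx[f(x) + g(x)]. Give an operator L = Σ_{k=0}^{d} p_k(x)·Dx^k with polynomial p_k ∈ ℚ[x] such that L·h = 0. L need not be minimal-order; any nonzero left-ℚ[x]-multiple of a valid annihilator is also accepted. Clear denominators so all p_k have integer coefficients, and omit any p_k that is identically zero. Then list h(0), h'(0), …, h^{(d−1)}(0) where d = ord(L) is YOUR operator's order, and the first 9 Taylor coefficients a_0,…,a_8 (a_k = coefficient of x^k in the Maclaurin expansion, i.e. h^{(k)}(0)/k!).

f: a_k = -3, -3, -6, -9, -15, -24, -39, -63, -102, …
g: a_k = -2, -2, -8, -14, -38, -80, -194, -434, -1016, …
h₀=f+g: left-lcm gives L₀, ord ≤ 2.
Differentiate: ansatz ord ≤ ord L₀ ⇒ L.
L = (-6 - 168·x - 180·x^2 - 600·x^3 - 930·x^4 - 792·x^5 + 324·x^6) + (6 + 42·x + 48·x^2 + 72·x^3 - 138·x^4 - 894·x^5 - 360·x^6 + 216·x^7)·Dx + (-1 + 2·x - 9·x^2 + 82·x^4 - 6·x^5 - 143·x^6 - 24·x^7 + 27·x^8)·Dx^2  (order 2).
h: a_k = -5, -28, -69, -212, -520, -1398, -3479, -8944, -22347, …
ICs: h(0) = -5, h′(0) = -28.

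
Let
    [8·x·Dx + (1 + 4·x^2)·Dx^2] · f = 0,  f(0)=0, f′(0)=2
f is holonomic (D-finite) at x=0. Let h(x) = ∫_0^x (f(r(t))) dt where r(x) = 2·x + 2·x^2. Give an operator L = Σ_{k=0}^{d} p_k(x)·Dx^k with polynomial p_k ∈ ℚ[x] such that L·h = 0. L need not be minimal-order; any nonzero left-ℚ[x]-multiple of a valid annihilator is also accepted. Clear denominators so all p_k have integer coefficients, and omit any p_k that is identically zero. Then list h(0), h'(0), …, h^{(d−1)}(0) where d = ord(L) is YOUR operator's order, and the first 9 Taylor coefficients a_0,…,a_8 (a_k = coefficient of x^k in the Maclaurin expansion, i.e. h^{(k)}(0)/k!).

f: a_k = 0, 2, 0, -8/3, 0, 32/5, 0, -128/7, 0, …
h₀=f(r): pull back L_f along r ⇒ L₀.
h=∫₀ˣh₀: take L = L₀·Dx.
L = (-2 + 32·x + 128·x^2 + 192·x^3 + 96·x^4)·Dx^2 + (1 + 2·x + 16·x^2 + 64·x^3 + 80·x^4 + 32·x^5)·Dx^3  (order 3).
h: a_k = 0, 0, 2, 4/3, -16/3, -64/5, 352/15, 3008/21, -256/7, …
ICs: h(0) = 0, h′(0) = 0, h′′(0) = 4.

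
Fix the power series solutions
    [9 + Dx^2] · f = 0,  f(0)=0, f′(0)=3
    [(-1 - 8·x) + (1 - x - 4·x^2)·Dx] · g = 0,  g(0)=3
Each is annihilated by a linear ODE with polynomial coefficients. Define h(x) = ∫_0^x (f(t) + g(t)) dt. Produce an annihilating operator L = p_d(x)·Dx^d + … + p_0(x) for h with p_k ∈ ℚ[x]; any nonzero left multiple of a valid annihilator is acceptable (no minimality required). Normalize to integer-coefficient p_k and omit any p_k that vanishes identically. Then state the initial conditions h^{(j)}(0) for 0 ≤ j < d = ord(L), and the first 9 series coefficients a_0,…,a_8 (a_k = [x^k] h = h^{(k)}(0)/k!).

L = (-567 - 4806·x - 3321·x^2 - 9936·x^3 - 6480·x^4 - 10368·x^5)·Dx + (171 - 117·x - 441·x^2 + 135·x^3 - 540·x^4 - 3888·x^5 - 5184·x^6)·Dx^2 + (-63 - 534·x - 369·x^2 - 1104·x^3 - 720·x^4 - 1152·x^5)·Dx^3 + (19 - 13·x - 49·x^2 + 15·x^3 - 60·x^4 - 432·x^5 - 576·x^6)·Dx^4  (order 4).
h: a_k = 0, 3, 3, 5, 45/8, 87/5, 2627/80, 543/7, 740637/4480, …
ICs: h(0) = 0, h′(0) = 3, h′′(0) = 6, h′′′(0) = 30.

f: a_k = 0, 3, 0, -9/2, 0, 81/40, 0, -243/560, 0, …
g: a_k = 3, 3, 15, 27, 87, 195, 543, 1323, 3495, …
Weyl lclm of L_f,L_g ⇒ L₀ (ord ≤ 3).
∫: right-multiply L₀ by Dx.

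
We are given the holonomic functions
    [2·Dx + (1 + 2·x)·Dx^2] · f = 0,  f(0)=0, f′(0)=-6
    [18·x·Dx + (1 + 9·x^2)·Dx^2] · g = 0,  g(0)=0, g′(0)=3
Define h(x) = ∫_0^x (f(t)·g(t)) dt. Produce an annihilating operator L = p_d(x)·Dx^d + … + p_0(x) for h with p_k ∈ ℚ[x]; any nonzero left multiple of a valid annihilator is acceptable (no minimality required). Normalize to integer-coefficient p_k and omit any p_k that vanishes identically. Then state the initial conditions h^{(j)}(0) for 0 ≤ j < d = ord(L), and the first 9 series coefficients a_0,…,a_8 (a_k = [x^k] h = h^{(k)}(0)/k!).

f: a_k = 0, -6, 6, -8, 12, -96/5, 32, -384/7, 96, …
g: a_k = 0, 3, 0, -9, 0, 243/5, 0, -2187/7, 0, …
Product ⇒ symmetric product L₀, ord ≤ 4.
∫: right-multiply L₀ by Dx.
L = (792 + 3024·x + 22680·x^2 + 102384·x^3 + 174960·x^4 + 151632·x^5 + 104976·x^7)·Dx^2 + (332 + 4752·x + 28908·x^2 + 127008·x^3 + 351216·x^4 + 542376·x^5 + 408240·x^6 + 157464·x^7 + 367416·x^8)·Dx^3 + (44 + 916·x + 6696·x^2 + 27252·x^3 + 85860·x^4 + 193428·x^5 + 279936·x^6 + 224532·x^7 + 157464·x^8 + 209952·x^9)·Dx^4 + (10 + 76·x + 418·x^2 + 1728·x^3 + 5391·x^4 + 12960·x^5 + 24948·x^6 + 34992·x^7 + 29889·x^8 + 26244·x^9 + 26244·x^10)·Dx^5  (order 5).
h: a_k = 0, 0, 0, -6, 9/2, 6, -3, -198/5, 699/20, …
ICs: h(0) = 0, h′(0) = 0, h′′(0) = 0, h′′′(0) = -36, h′′′′(0) = 108.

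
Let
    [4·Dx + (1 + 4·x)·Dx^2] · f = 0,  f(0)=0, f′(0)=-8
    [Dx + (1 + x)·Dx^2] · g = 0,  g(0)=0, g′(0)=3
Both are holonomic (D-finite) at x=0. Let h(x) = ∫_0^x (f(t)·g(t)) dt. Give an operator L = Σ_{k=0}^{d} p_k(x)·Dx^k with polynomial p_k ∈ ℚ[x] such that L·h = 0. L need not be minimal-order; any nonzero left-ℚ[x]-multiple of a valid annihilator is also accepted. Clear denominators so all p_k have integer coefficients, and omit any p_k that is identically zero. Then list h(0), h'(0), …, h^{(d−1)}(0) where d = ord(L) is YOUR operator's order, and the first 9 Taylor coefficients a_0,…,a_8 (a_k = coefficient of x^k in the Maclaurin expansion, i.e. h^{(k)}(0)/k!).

L = (136 + 320·x + 256·x^2)·Dx^2 + (290 + 1464·x + 2400·x^2 + 1280·x^3)·Dx^3 + (92 + 740·x + 1992·x^2 + 2240·x^3 + 896·x^4)·Dx^4 + (5 + 58·x + 245·x^2 + 464·x^3 + 400·x^4 + 128·x^5)·Dx^5  (order 5).
h: a_k = 0, 0, 0, -8, 15, -32, 235/3, -3172/15, 1221/2, …
ICs: h(0) = 0, h′(0) = 0, h′′(0) = 0, h′′′(0) = -48, h′′′′(0) = 360.

f: a_k = 0, -8, 16, -128/3, 128, -2048/5, 4096/3, -32768/7, 16384, …
g: a_k = 0, 3, -3/2, 1, -3/4, 3/5, -1/2, 3/7, -3/8, …
L₀ := L_f ⊗_s L_g (sym. prod.), ord ≤ 4.
h=∫h₀ ⇒ L = L₀·Dx.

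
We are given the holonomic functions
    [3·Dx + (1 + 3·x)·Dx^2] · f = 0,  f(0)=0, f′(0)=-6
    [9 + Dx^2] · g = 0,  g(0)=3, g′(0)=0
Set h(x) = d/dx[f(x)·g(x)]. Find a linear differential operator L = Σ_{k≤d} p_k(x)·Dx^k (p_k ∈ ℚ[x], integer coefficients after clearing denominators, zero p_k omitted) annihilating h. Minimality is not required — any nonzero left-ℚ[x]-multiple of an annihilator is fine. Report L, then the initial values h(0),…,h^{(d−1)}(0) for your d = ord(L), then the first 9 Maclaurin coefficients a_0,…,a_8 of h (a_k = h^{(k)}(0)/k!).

f: a_k = 0, -6, 9, -18, 81/2, -486/5, 243, -4374/7, 6561/4, …
g: a_k = 3, 0, -27/2, 0, 81/8, 0, -243/80, 0, 2187/4480, …
h₀=f·g: eliminate ⇒ L₀, order ≤ 2·2.
Derive L from L₀ (diff closure).
L = (-675 - 3564·x - 10206·x^2 + 8748·x^3 + 94041·x^4 + 157464·x^5 + 78732·x^6) + (-216 - 864·x + 1620·x^2 + 14580·x^3 + 29160·x^4 + 17496·x^5)·Dx + (-84 - 396·x - 378·x^2 + 5832·x^3 + 23814·x^4 + 34992·x^5 + 17496·x^6)·Dx^2 + (-24 - 96·x + 180·x^2 + 1620·x^3 + 3240·x^4 + 1944·x^5)·Dx^3 + (-1 + 84·x^2 + 540·x^3 + 1485·x^4 + 1944·x^5 + 972·x^6)·Dx^4  (order 4).
h: a_k = -18, 54, 81, 0, -2187/4, 6561/4, -203391/40, 80919/5, -22655133/448, …
ICs: h(0) = -18, h′(0) = 54, h′′(0) = 162, h′′′(0) = 0.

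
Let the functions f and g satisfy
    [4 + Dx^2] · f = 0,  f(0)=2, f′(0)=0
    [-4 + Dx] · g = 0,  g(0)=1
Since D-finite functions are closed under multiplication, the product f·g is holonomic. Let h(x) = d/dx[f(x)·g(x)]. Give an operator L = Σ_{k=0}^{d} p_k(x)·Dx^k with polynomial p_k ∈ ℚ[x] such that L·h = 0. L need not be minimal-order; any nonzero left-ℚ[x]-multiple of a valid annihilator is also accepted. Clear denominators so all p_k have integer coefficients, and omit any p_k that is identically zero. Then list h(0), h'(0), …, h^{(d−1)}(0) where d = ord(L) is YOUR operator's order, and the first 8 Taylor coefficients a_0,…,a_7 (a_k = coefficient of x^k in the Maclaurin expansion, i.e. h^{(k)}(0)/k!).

L = 20 - 8·Dx + Dx^2  (order 2).
h: a_k = 8, 24, 16, -112/3, -304/3, -624/5, -4448/45, -16864/315, …
ICs: h(0) = 8, h′(0) = 24.

f: a_k = 2, 0, -4, 0, 4/3, 0, -8/45, 0, …
g: a_k = 1, 4, 8, 32/3, 32/3, 128/15, 256/45, 1024/315, …
L₀ := L_f ⊗_s L_g (sym. prod.), ord ≤ 2.
h=h₀': d/dx-closure on L₀ ⇒ L.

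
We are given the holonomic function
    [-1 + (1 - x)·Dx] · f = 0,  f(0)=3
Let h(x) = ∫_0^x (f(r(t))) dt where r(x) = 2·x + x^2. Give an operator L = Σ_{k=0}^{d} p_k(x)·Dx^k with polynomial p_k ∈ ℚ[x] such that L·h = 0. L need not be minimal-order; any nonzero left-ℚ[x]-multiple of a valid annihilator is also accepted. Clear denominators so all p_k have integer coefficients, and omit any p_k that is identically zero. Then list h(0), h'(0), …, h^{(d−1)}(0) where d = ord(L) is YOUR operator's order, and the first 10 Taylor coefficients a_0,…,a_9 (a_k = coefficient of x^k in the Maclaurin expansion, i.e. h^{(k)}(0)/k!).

f: a_k = 3, 3, 3, 3, 3, 3, 3, 3, 3, 3, …
f∘r: x↦r, Dx↦Dx/r' in L_f ⇒ L₀.
h=∫₀ˣh₀: take L = L₀·Dx.
L = (2 + 2·x)·Dx + (-1 + 2·x + x^2)·Dx^2  (order 2).
h: a_k = 0, 3, 3, 5, 9, 87/5, 35, 507/7, 153, 985/3, …
ICs: h(0) = 0, h′(0) = 3.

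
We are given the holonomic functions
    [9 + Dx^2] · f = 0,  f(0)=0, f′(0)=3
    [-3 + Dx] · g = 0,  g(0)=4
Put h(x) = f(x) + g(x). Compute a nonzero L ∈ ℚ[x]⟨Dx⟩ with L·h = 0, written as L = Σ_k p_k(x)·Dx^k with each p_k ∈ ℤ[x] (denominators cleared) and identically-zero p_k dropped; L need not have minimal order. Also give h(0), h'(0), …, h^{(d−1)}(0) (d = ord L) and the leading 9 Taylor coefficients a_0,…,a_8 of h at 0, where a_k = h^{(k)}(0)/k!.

L = -27 + 9·Dx - 3·Dx^2 + Dx^3  (order 3).
h: a_k = 4, 15, 18, 27/2, 27/2, 81/8, 81/20, 729/560, 729/1120, …
ICs: h(0) = 4, h′(0) = 15, h′′(0) = 36.

f: a_k = 0, 3, 0, -9/2, 0, 81/40, 0, -243/560, 0, …
g: a_k = 4, 12, 18, 18, 27/2, 81/10, 81/20, 243/140, 729/1120, …
L₀ := lclm(L_f,L_g); ord L₀ ≤ 2+1.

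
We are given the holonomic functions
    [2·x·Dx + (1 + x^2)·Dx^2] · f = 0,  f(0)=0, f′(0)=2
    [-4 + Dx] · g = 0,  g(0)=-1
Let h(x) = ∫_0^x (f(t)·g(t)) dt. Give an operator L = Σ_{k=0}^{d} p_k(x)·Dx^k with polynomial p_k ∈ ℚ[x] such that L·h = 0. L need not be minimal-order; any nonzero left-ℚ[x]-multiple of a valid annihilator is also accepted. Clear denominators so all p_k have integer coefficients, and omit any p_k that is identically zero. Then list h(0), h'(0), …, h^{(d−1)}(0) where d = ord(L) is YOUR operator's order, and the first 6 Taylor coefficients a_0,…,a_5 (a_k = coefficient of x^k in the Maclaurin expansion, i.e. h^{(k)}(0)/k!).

f: a_k = 0, 2, 0, -2/3, 0, 2/5, …
g: a_k = -1, -4, -8, -32/3, -32/3, -128/15, …
f·g: L₀ = L_f ⊗_s L_g, ord ≤ 2·1.
h=∫₀ˣh₀: take L = L₀·Dx.
L = (16 - 8·x + 16·x^2)·Dx + (-8 + 2·x - 8·x^2)·Dx^2 + (1 + x^2)·Dx^3  (order 3).
h: a_k = 0, 0, -1, -8/3, -23/6, -56/15, …
ICs: h(0) = 0, h′(0) = 0, h′′(0) = -2.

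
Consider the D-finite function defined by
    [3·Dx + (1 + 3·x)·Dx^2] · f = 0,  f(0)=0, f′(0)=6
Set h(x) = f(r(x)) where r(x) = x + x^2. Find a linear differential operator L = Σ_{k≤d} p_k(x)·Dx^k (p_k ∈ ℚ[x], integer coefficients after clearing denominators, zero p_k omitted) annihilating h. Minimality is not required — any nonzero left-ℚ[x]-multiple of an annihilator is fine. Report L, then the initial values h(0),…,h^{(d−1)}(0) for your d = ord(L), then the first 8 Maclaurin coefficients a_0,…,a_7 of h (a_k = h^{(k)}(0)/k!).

L = (1 + 6·x + 6·x^2)·Dx + (1 + 5·x + 9·x^2 + 6·x^3)·Dx^2  (order 2).
h: a_k = 0, 6, -3, 0, 9/2, -54/5, 18, -162/7, …
ICs: h(0) = 0, h′(0) = 6.

f: a_k = 0, 6, -9, 18, -81/2, 486/5, -243, 4374/7, …
Change of var in L_f (x↦r) gives L₀.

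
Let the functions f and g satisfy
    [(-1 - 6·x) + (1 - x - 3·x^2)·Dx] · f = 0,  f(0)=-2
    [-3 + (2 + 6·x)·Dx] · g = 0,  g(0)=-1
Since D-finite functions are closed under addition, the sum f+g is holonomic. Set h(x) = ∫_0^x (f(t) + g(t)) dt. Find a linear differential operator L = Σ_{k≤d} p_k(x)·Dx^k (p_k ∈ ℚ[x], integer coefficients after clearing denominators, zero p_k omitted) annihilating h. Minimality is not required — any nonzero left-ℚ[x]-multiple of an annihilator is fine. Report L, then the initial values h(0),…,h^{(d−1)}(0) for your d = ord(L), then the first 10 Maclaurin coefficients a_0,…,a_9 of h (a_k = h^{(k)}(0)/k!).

f: a_k = -2, -2, -8, -14, -38, -80, -194, -434, -1016, -2318, …
g: a_k = -1, -3/2, 9/8, -27/16, 405/128, -1701/256, 15309/1024, -72171/2048, 2814669/32768, -14073345/65536, …
Sum ⇒ L₀ = lclm(L_f,L_g) in ℚ(x)⟨Dx⟩.
∫: right-multiply L₀ by Dx.
L = (-57 - 297·x - 567·x^2 - 810·x^3)·Dx + (41 + 246·x + 891·x^2 + 1998·x^3 + 2025·x^4)·Dx^2 + (2 - 38·x - 186·x^2 + 54·x^3 + 918·x^4 + 810·x^5)·Dx^3  (order 3).
h: a_k = 0, -3, -7/4, -55/24, -251/64, -4459/640, -22181/1536, -183347/7168, -961003/16384, -30477619/294912, …
ICs: h(0) = 0, h′(0) = -3, h′′(0) = -7/2.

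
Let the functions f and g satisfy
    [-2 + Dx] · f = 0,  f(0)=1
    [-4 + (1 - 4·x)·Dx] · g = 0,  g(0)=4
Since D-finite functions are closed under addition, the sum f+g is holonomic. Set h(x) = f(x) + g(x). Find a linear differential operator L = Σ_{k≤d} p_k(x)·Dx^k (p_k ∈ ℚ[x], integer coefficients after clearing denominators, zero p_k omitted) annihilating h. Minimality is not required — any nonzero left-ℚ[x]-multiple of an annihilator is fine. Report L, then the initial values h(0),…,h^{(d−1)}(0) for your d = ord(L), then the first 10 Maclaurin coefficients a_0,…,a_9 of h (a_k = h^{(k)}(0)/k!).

L = (24 + 32·x) + (-14 - 16·x + 32·x^2)·Dx + (1 - 16·x^2)·Dx^2  (order 2).
h: a_k = 5, 18, 66, 772/3, 3074/3, 61444/15, 737284/45, 20643848/315, 82575362/315, 2972712964/2835, …
ICs: h(0) = 5, h′(0) = 18.

f: a_k = 1, 2, 2, 4/3, 2/3, 4/15, 4/45, 8/315, 2/315, 4/2835, …
g: a_k = 4, 16, 64, 256, 1024, 4096, 16384, 65536, 262144, 1048576, …
Weyl lclm of L_f,L_g ⇒ L₀ (ord ≤ 2).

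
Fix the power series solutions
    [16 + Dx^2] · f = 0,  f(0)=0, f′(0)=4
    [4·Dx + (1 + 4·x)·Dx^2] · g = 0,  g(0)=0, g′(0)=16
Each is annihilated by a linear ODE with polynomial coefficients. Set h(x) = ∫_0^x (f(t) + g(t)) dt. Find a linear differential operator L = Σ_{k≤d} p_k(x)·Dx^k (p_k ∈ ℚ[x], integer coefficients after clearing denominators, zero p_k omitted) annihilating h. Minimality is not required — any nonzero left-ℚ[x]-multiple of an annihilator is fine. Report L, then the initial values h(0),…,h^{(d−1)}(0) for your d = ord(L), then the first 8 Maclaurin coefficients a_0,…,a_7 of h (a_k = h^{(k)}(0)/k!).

L = (448 + 512·x + 1024·x^2)·Dx^2 + (48 + 320·x + 768·x^2 + 1024·x^3)·Dx^3 + (28 + 32·x + 64·x^2)·Dx^4 + (3 + 20·x + 48·x^2 + 64·x^3)·Dx^5  (order 5).
h: a_k = 0, 0, 10, -32/3, 56/3, -256/5, 6208/45, -8192/21, …
ICs: h(0) = 0, h′(0) = 0, h′′(0) = 20, h′′′(0) = -64, h′′′′(0) = 448.

f: a_k = 0, 4, 0, -32/3, 0, 128/15, 0, -1024/315, …
g: a_k = 0, 16, -32, 256/3, -256, 4096/5, -8192/3, 65536/7, …
f+g: L₀ = lclm(L_f,L_g), ord ≤ 2+2.
h=∫h₀ ⇒ L = L₀·Dx.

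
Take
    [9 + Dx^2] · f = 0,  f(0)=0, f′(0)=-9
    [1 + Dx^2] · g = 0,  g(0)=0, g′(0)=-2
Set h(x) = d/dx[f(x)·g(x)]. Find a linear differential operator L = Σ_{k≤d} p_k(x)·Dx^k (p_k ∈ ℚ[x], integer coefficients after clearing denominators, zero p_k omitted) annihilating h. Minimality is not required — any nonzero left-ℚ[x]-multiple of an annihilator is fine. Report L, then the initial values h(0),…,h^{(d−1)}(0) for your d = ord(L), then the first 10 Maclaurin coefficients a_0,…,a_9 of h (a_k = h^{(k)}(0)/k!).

L = 64 + 20·Dx^2 + Dx^4  (order 4).
h: a_k = 0, 36, 0, -120, 0, 504/5, 0, -272/7, 0, 2728/315, …
ICs: h(0) = 0, h′(0) = 36, h′′(0) = 0, h′′′(0) = -720.

f: a_k = 0, -9, 0, 27/2, 0, -243/40, 0, 729/560, 0, -729/4480, …
g: a_k = 0, -2, 0, 1/3, 0, -1/60, 0, 1/2520, 0, -1/181440, …
h₀=f·g: eliminate ⇒ L₀, order ≤ 2·2.
h=h₀': d/dx-closure on L₀ ⇒ L.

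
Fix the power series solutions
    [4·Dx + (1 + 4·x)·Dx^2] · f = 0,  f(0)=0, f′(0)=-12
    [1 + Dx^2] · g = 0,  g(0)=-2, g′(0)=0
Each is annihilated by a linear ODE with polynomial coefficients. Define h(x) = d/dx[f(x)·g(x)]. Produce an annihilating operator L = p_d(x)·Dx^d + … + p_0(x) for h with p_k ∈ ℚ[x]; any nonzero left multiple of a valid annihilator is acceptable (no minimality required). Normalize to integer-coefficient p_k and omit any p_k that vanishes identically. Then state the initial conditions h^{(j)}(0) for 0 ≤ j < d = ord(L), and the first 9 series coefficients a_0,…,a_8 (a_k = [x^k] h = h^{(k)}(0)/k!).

f: a_k = 0, -12, 24, -64, 192, -3072/5, 2048, -49152/7, 24576, …
g: a_k = -2, 0, 1, 0, -1/12, 0, 1/360, 0, -1/20160, …
h₀=f·g: eliminate ⇒ L₀, order ≤ 2·2.
Differentiate: ansatz ord ≤ ord L₀ ⇒ L.
L = (-12355 - 1064·x - 6288·x^2 - 16128·x^3 - 13568·x^4 + 6144·x^5 + 4096·x^6) + (-3384 - 15968·x - 14080·x^2 - 15360·x^3 + 10240·x^4 + 8192·x^5)·Dx + (-12502 - 2384·x - 10016·x^2 - 19968·x^3 - 14848·x^4 + 12288·x^5 + 8192·x^6)·Dx^2 + (-3384 - 15968·x - 14080·x^2 - 15360·x^3 + 10240·x^4 + 8192·x^5)·Dx^3 + (-147 - 1320·x - 3728·x^2 - 3840·x^3 - 1280·x^4 + 6144·x^5 + 4096·x^6)·Dx^4  (order 4).
h: a_k = 24, -96, 348, -1440, 5829, -23436, 940403/10, -5654392/15, 169134311/112, …
ICs: h(0) = 24, h′(0) = -96, h′′(0) = 696, h′′′(0) = -8640.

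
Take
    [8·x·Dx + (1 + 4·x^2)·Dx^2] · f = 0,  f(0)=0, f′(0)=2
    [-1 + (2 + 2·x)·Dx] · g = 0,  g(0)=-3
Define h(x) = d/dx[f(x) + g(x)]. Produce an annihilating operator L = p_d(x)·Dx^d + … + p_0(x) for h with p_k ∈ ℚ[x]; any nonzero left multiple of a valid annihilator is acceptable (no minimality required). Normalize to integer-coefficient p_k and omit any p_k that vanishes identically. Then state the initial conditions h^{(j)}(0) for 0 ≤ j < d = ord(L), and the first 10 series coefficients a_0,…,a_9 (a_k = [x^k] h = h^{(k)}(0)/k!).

L = (-16 - 40·x + 192·x^2 + 96·x^3) + (-35 - 64·x + 328·x^2 + 768·x^3 + 336·x^4)·Dx + (-2 + 30·x + 48·x^2 + 144·x^3 + 224·x^4 + 96·x^5)·Dx^2  (order 2).
h: a_k = 1/2, 3/4, -137/16, 15/32, 8087/256, 189/512, -262837/2048, 1287/4096, 33535127/65536, 36465/131072, …
ICs: h(0) = 1/2, h′(0) = 3/4.

f: a_k = 0, 2, 0, -8/3, 0, 32/5, 0, -128/7, 0, 512/9, …
g: a_k = -3, -3/2, 3/8, -3/16, 15/128, -21/256, 63/1024, -99/2048, 1287/32768, -2145/65536, …
Sum ⇒ L₀ = lclm(L_f,L_g) in ℚ(x)⟨Dx⟩.
Derive L from L₀ (diff closure).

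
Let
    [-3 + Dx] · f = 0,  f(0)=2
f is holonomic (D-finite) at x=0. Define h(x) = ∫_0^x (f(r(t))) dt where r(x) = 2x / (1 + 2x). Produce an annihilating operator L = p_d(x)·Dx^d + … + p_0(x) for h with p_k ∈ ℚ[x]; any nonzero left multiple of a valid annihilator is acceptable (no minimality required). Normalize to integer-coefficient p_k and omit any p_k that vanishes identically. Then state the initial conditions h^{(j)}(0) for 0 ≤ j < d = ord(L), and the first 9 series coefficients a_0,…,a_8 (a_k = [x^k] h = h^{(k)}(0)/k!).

f: a_k = 2, 6, 9, 9, 27/4, 81/20, 81/40, 243/280, 729/2240, …
h₀=f(r): pull back L_f along r ⇒ L₀.
∫: right-multiply L₀ by Dx.
L = -6·Dx + (1 + 4·x + 4·x^2)·Dx^2  (order 2).
h: a_k = 0, 2, 6, 4, -6, 12/5, 28/5, -552/35, 822/35, …
ICs: h(0) = 0, h′(0) = 2.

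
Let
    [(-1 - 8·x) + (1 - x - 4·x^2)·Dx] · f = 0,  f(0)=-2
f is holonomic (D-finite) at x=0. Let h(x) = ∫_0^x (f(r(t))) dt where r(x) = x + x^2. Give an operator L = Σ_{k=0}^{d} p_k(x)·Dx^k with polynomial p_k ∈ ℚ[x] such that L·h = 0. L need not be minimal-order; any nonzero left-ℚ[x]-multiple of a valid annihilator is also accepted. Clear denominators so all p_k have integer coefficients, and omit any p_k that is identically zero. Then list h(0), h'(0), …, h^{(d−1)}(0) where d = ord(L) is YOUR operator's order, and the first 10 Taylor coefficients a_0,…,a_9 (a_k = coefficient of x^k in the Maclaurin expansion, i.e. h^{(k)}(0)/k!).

f: a_k = -2, -2, -10, -18, -58, -130, -362, -882, -2330, -5858, …
Substitute x→r, Dx→(1/r')Dx; clear ⇒ L₀.
h=∫h₀ ⇒ L = L₀·Dx.
L = (1 + 10·x + 24·x^2 + 16·x^3)·Dx + (-1 + x + 5·x^2 + 8·x^3 + 4·x^4)·Dx^2  (order 2).
h: a_k = 0, -2, -1, -4, -19/2, -122/5, -208/3, -1378/7, -2293/4, -15292/9, …
ICs: h(0) = 0, h′(0) = -2.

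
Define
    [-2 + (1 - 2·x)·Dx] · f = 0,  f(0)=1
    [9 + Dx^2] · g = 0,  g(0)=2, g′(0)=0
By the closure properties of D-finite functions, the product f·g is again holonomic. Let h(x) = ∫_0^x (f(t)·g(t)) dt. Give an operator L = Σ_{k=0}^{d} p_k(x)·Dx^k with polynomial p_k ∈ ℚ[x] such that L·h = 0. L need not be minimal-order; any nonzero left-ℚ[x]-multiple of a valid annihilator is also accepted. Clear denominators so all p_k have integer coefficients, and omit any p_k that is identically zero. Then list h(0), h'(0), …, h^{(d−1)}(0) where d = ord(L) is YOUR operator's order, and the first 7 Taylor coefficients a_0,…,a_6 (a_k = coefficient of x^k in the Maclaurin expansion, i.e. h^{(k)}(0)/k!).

L = (-9 + 18·x)·Dx + 4·Dx^2 + (-1 + 2·x)·Dx^3  (order 3).
h: a_k = 0, 2, 2, -1/3, -1/2, 11/20, 11/12, …
ICs: h(0) = 0, h′(0) = 2, h′′(0) = 4.

f: a_k = 1, 2, 4, 8, 16, 32, 64, …
g: a_k = 2, 0, -9, 0, 27/4, 0, -81/40, …
L₀ := L_f ⊗_s L_g (sym. prod.), ord ≤ 2.
Integrate: L := L₀·Dx.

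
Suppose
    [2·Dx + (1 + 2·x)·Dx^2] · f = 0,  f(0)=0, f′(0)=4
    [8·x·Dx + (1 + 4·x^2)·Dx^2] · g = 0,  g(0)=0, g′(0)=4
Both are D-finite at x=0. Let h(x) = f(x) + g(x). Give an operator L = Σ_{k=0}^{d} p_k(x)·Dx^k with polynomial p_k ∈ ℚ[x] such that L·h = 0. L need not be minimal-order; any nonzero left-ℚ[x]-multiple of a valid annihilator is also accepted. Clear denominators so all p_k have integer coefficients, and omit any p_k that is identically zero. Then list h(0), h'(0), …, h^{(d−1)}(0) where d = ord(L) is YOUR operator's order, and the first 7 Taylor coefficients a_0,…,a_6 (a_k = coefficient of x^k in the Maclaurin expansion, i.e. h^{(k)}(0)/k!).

f: a_k = 0, 4, -4, 16/3, -8, 64/5, -64/3, …
g: a_k = 0, 4, 0, -16/3, 0, 64/5, 0, …
h₀=f+g: left-lcm gives L₀, ord ≤ 4.
L = (-8 - 48·x + 96·x^2 + 64·x^3)·Dx + (-8 - 16·x + 192·x^3 + 128·x^4)·Dx^2 + (-1 + 2·x + 8·x^2 + 16·x^3 + 48·x^4 + 32·x^5)·Dx^3  (order 3).
h: a_k = 0, 8, -4, 0, -8, 128/5, -64/3, …
ICs: h(0) = 0, h′(0) = 8, h′′(0) = -8.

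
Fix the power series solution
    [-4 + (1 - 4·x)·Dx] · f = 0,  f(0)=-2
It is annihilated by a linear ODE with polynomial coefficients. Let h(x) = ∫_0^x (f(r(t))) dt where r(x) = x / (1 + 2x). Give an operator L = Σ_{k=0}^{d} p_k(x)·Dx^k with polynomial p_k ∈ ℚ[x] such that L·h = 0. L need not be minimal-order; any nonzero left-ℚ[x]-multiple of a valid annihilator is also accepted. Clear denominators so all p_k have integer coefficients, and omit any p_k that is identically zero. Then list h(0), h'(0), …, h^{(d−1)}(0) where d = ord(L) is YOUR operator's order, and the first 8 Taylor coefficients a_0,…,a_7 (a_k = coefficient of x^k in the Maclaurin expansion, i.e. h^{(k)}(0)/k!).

f: a_k = -2, -8, -32, -128, -512, -2048, -8192, -32768, …
f∘r: x↦r, Dx↦Dx/r' in L_f ⇒ L₀.
h=∫h₀ ⇒ L = L₀·Dx.
L = 4·Dx + (-1 + 4·x^2)·Dx^2  (order 2).
h: a_k = 0, -2, -4, -16/3, -8, -64/5, -64/3, -256/7, …
ICs: h(0) = 0, h′(0) = -2.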